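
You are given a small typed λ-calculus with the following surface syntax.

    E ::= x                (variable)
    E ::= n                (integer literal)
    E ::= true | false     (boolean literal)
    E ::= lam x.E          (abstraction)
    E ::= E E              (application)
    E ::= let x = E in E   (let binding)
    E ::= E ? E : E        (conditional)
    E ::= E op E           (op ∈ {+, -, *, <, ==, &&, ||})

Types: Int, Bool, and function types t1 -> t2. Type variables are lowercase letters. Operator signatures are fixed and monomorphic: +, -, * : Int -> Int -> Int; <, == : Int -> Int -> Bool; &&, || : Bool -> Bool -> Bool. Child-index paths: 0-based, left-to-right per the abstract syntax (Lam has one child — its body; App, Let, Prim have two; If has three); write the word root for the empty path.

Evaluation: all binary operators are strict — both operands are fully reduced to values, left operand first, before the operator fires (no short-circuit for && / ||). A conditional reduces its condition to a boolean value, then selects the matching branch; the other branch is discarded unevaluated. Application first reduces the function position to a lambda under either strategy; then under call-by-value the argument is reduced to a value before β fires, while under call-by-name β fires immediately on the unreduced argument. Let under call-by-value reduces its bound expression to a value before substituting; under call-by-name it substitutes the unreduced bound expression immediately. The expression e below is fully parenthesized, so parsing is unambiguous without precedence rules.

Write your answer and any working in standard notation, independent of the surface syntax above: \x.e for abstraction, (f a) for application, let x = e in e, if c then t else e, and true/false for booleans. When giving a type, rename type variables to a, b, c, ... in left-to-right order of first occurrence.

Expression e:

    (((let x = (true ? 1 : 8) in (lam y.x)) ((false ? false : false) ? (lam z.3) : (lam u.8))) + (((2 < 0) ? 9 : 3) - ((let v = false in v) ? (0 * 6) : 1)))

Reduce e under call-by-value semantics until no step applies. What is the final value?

Trace:
step 0: (((let x = (if true then 1 else 8) in (\y.x)) (if (if false then false else false) then (\z.3) else (\u.8))) + ((if (2 < 0) then 9 else 3) - (if (let v = false in v) then (0 * 6) else 1)))
step 1: [if@0.0.0] (((let x = 1 in (\y.x)) (if (if false then false else false) then (\z.3) else (\u.8))) + ((if (2 < 0) then 9 else 3) - (if (let v = false in v) then (0 * 6) else 1)))
step 2: [let@0.0] (((\y.1) (if (if false then false else false) then (\z.3) else (\u.8))) + ((if (2 < 0) then 9 else 3) - (if (let v = false in v) then (0 * 6) else 1)))
step 3: [if@0.1.0] (((\y.1) (if false then (\z.3) else (\u.8))) + ((if (2 < 0) then 9 else 3) - (if (let v = false in v) then (0 * 6) else 1)))
step 4: [if@0.1] (((\y.1) (\u.8)) + ((if (2 < 0) then 9 else 3) - (if (let v = false in v) then (0 * 6) else 1)))
step 5: [beta@0] (1 + ((if (2 < 0) then 9 else 3) - (if (let v = false in v) then (0 * 6) else 1)))
step 6: [delta@1.0.0] (1 + ((if false then 9 else 3) - (if (let v = false in v) then (0 * 6) else 1)))
step 7: [if@1.0] (1 + (3 - (if (let v = false in v) then (0 * 6) else 1)))
step 8: [let@1.1.0] (1 + (3 - (if false then (0 * 6) else 1)))
step 9: [if@1.1] (1 + (3 - 1))
step 10: [delta@1] (1 + 2)
step 11: [delta@root] 3

Answer: 3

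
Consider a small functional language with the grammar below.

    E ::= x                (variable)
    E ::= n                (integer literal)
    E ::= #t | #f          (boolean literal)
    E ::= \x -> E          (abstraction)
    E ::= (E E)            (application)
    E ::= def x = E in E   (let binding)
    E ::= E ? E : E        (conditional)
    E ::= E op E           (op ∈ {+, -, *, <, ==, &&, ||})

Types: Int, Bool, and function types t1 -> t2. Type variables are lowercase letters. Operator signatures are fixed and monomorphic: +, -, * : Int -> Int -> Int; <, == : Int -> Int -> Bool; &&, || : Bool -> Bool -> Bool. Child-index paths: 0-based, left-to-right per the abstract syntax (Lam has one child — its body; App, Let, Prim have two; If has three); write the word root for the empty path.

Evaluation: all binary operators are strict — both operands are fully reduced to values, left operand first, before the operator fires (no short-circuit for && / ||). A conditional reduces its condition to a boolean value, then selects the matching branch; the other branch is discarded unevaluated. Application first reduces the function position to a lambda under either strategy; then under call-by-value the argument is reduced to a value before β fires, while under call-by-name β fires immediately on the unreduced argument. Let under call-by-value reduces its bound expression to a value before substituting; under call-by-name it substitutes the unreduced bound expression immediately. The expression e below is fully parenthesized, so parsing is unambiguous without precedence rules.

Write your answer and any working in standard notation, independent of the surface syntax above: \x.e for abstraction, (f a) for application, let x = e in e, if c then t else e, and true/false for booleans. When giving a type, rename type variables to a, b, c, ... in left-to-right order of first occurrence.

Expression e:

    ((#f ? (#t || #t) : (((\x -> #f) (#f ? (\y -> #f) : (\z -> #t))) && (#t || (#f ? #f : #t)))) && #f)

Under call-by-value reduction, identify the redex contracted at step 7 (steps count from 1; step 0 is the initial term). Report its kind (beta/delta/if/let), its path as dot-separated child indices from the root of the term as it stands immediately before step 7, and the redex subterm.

Derivation:
step 0: ((if false then (true || true) else (((\x.false) (if false then (\y.false) else (\z.true))) && (true || (if false then false else true)))) && false)
step 1: [if@0] ((((\x.false) (if false then (\y.false) else (\z.true))) && (true || (if false then false else true))) && false)
step 2: [if@0.0.1] ((((\x.false) (\z.true)) && (true || (if false then false else true))) && false)
step 3: [beta@0.0] ((false && (true || (if false then false else true))) && false)
step 4: [if@0.1.1] ((false && (true || true)) && false)
step 5: [delta@0.1] ((false && true) && false)
step 6: [delta@0] (false && false)
step 7: [delta@root] false

Answer: delta at root : (false && false)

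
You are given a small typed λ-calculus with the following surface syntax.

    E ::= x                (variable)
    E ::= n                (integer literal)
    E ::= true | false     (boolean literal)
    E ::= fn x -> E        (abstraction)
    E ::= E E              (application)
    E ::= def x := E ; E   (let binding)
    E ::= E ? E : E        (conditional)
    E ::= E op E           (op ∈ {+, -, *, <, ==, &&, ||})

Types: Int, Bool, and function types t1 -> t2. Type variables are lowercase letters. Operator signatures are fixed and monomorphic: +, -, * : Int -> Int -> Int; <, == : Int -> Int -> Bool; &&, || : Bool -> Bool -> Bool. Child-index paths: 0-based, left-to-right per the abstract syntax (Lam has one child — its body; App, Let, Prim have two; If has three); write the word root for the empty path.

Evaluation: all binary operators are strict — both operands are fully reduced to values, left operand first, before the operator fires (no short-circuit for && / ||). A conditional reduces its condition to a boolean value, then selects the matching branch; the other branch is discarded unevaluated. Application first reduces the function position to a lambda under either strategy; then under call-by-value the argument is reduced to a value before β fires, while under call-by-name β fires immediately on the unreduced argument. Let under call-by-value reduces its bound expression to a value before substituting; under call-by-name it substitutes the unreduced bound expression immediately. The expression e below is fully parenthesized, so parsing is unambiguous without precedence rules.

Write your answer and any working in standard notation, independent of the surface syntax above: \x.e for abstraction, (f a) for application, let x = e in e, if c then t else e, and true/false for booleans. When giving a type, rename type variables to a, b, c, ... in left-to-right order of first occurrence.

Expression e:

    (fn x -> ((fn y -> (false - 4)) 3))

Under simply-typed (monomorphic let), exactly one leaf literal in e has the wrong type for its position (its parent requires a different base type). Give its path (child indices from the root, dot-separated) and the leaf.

Trace:
  unify Bool ~ Int
  FAIL: mismatch Bool ~ Int

Answer: 0.0.0.0 : false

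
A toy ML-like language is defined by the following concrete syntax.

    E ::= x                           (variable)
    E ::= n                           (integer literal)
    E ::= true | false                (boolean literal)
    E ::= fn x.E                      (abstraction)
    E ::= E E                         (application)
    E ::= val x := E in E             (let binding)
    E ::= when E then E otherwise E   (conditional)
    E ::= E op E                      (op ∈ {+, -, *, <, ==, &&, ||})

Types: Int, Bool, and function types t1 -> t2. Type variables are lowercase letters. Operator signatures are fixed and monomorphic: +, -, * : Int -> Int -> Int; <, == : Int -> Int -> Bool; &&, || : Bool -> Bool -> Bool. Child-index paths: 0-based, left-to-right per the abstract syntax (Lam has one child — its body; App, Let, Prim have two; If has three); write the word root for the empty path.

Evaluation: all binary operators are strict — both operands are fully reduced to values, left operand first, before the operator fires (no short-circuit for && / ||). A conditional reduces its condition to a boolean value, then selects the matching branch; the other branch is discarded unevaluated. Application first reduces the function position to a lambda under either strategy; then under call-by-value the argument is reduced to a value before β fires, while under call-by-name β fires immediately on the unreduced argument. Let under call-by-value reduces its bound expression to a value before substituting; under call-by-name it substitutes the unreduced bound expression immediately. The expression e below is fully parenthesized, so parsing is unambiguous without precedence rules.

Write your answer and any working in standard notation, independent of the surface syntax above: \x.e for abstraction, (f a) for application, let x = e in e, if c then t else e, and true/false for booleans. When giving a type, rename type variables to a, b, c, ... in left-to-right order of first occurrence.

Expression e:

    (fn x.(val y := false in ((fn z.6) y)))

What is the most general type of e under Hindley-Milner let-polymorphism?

Answer: a -> Int

Derivation:
let y : Bool
\z._ : b -> Int
y : Bool
  unify b -> Int ~ Bool -> c
  unify b ~ Bool
  unify Int ~ c
_ _ : Int
\x._ : a -> Int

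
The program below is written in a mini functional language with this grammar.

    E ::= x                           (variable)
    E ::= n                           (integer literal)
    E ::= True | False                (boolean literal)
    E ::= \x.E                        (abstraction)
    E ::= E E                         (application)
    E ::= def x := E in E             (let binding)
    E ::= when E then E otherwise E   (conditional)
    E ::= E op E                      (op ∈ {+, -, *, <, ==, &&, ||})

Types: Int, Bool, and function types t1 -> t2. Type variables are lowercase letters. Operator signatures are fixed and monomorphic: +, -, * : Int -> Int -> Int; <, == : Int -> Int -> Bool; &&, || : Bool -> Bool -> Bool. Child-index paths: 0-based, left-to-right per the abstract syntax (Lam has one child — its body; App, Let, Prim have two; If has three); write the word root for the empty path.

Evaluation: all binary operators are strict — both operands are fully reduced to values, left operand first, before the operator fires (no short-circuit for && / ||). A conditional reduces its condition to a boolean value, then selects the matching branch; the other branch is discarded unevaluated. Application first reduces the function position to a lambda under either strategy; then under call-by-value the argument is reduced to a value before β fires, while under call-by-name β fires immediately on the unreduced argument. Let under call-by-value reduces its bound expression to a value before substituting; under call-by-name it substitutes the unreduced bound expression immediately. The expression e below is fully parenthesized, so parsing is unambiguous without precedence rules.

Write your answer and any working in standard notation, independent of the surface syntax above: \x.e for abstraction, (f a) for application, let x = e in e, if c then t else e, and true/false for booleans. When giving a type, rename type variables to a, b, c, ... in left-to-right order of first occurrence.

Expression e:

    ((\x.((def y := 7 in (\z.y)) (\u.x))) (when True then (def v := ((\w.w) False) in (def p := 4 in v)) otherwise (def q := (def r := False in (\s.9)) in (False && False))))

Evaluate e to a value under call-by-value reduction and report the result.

Trace:
step 0: ((\x.((let y = 7 in (\z.y)) (\u.x))) (if true then (let v = ((\w.w) false) in (let p = 4 in v)) else (let q = (let r = false in (\s.9)) in (false && false))))
step 1: [if@1] ((\x.((let y = 7 in (\z.y)) (\u.x))) (let v = ((\w.w) false) in (let p = 4 in v)))
step 2: [beta@1.0] ((\x.((let y = 7 in (\z.y)) (\u.x))) (let v = false in (let p = 4 in v)))
step 3: [let@1] ((\x.((let y = 7 in (\z.y)) (\u.x))) (let p = 4 in false))
step 4: [let@1] ((\x.((let y = 7 in (\z.y)) (\u.x))) false)
step 5: [beta@root] ((let y = 7 in (\z.y)) (\u.false))
step 6: [let@0] ((\z.7) (\u.false))
step 7: [beta@root] 7

Answer: 7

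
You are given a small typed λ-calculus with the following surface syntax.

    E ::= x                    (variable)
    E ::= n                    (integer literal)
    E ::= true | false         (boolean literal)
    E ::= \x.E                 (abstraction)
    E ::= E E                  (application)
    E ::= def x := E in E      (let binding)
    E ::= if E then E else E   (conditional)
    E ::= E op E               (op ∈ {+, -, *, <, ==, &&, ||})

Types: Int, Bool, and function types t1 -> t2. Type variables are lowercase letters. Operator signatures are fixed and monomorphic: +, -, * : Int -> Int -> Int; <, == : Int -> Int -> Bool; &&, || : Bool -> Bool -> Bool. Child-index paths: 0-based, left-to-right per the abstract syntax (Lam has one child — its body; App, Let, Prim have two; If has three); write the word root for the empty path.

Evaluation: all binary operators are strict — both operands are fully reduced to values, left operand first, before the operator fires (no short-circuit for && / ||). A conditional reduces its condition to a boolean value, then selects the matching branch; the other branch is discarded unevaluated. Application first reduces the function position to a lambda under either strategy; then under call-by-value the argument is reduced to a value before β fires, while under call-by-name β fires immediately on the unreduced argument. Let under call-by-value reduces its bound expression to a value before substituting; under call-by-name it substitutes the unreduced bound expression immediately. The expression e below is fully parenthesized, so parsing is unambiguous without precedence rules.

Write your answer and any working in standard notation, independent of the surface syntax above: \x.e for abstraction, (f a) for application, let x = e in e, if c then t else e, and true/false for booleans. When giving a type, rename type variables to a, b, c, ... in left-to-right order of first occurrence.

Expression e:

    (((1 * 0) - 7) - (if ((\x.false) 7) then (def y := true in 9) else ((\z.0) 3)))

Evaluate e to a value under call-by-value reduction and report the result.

Answer: -7

Derivation:
step 0: (((1 * 0) - 7) - (if ((\x.false) 7) then (let y = true in 9) else ((\z.0) 3)))
step 1: [delta@0.0] ((0 - 7) - (if ((\x.false) 7) then (let y = true in 9) else ((\z.0) 3)))
step 2: [delta@0] (-7 - (if ((\x.false) 7) then (let y = true in 9) else ((\z.0) 3)))
step 3: [beta@1.0] (-7 - (if false then (let y = true in 9) else ((\z.0) 3)))
step 4: [if@1] (-7 - ((\z.0) 3))
step 5: [beta@1] (-7 - 0)
step 6: [delta@root] -7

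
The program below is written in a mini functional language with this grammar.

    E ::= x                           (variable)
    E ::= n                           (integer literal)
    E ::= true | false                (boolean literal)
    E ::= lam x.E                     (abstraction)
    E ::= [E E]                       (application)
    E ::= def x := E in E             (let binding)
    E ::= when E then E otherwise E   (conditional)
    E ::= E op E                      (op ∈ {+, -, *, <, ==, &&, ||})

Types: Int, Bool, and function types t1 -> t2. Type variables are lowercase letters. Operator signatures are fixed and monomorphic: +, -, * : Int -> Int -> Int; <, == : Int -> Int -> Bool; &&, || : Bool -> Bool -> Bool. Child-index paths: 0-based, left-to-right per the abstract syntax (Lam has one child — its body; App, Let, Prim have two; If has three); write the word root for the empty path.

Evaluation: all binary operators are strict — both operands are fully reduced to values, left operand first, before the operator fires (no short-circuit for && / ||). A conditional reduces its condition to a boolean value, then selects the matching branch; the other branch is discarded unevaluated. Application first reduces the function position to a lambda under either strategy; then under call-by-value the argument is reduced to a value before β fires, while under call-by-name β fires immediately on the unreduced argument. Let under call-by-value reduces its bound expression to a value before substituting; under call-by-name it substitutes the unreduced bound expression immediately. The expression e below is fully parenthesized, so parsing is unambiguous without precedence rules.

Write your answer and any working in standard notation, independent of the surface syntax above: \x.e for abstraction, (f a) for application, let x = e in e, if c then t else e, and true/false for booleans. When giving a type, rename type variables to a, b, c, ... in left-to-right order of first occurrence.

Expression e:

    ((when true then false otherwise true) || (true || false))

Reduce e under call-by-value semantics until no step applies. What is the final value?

Answer: true

Trace:
step 0: ((if true then false else true) || (true || false))
step 1: [if@0] (false || (true || false))
step 2: [delta@1] (false || true)
step 3: [delta@root] true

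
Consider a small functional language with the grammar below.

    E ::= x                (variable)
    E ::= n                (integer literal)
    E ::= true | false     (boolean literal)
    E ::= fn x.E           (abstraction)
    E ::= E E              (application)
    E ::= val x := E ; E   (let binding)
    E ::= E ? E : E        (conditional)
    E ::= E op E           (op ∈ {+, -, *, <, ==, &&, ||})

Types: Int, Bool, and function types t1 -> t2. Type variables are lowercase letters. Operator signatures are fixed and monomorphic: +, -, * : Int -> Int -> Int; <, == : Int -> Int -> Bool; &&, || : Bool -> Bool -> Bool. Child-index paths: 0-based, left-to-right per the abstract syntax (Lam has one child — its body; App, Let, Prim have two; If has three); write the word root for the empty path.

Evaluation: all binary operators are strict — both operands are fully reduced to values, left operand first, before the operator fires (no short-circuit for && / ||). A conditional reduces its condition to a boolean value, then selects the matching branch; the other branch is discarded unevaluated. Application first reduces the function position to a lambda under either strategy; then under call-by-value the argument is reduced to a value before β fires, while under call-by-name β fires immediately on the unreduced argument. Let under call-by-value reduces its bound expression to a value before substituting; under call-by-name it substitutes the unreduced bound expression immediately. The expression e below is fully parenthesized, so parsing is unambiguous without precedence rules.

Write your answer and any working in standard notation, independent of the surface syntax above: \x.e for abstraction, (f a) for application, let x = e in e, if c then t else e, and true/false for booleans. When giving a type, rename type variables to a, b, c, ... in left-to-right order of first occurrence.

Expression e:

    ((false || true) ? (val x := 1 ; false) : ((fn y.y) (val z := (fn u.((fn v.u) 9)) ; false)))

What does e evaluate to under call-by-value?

Working:
step 0: (if (false || true) then (let x = 1 in false) else ((\y.y) (let z = (\u.((\v.u) 9)) in false)))
step 1: [delta@0] (if true then (let x = 1 in false) else ((\y.y) (let z = (\u.((\v.u) 9)) in false)))
step 2: [if@root] (let x = 1 in false)
step 3: [let@root] false

Answer: false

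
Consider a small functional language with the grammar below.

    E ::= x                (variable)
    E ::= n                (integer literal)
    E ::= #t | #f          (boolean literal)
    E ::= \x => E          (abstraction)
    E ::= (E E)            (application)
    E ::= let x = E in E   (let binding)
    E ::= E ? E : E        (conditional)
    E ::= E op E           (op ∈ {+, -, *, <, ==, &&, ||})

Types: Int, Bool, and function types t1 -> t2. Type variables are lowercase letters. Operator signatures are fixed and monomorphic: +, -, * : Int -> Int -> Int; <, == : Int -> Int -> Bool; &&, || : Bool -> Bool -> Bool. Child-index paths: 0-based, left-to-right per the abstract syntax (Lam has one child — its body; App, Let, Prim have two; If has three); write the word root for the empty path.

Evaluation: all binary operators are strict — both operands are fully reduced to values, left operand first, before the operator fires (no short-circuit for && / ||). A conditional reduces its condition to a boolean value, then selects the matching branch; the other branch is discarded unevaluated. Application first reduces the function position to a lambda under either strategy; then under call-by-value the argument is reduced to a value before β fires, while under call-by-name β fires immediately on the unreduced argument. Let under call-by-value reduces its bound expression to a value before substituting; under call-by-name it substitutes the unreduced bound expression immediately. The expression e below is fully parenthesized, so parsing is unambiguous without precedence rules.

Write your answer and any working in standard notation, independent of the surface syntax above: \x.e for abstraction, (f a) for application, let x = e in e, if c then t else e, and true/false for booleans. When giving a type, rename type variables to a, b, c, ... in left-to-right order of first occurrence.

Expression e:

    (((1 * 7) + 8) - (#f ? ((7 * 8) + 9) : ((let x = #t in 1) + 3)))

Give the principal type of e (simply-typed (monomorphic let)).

Answer: Int

Trace:
  unify Int ~ Int
  unify Int ~ Int
  unify Int ~ Int
  unify Int ~ Int
  unify Int ~ Int
  unify Bool ~ Bool
  unify Int ~ Int
  unify Int ~ Int
  unify Int ~ Int
  unify Int ~ Int
let x : Bool
  unify Int ~ Int
  unify Int ~ Int
  unify Int ~ Int
  unify Int ~ Int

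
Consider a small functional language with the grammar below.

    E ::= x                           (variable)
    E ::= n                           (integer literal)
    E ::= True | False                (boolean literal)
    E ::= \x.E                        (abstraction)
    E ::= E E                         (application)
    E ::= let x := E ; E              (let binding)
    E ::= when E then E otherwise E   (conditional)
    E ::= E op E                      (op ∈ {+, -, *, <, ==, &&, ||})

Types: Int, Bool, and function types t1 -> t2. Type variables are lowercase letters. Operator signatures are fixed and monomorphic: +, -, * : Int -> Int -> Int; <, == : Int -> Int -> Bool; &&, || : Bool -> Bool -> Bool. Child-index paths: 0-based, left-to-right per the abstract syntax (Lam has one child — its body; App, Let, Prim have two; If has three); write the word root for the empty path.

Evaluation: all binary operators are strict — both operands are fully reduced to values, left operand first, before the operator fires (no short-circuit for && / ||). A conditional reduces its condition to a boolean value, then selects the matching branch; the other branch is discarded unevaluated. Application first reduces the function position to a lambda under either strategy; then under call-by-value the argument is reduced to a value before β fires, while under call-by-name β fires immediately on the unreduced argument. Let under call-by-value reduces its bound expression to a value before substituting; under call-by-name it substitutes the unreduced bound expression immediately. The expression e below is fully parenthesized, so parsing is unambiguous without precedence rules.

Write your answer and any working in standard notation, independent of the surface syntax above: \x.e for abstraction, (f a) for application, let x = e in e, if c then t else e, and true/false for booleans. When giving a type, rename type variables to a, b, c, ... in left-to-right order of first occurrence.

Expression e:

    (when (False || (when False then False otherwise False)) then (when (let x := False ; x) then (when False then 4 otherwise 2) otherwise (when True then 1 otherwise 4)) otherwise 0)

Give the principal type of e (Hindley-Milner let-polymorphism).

Working:
  unify Bool ~ Bool
  unify Bool ~ Bool
  unify Bool ~ Bool
  unify Bool ~ Bool
  unify Bool ~ Bool
let x : Bool
x : Bool
  unify Bool ~ Bool
  unify Bool ~ Bool
  unify Int ~ Int
  unify Bool ~ Bool
  unify Int ~ Int
  unify Int ~ Int
  unify Int ~ Int

Answer: Int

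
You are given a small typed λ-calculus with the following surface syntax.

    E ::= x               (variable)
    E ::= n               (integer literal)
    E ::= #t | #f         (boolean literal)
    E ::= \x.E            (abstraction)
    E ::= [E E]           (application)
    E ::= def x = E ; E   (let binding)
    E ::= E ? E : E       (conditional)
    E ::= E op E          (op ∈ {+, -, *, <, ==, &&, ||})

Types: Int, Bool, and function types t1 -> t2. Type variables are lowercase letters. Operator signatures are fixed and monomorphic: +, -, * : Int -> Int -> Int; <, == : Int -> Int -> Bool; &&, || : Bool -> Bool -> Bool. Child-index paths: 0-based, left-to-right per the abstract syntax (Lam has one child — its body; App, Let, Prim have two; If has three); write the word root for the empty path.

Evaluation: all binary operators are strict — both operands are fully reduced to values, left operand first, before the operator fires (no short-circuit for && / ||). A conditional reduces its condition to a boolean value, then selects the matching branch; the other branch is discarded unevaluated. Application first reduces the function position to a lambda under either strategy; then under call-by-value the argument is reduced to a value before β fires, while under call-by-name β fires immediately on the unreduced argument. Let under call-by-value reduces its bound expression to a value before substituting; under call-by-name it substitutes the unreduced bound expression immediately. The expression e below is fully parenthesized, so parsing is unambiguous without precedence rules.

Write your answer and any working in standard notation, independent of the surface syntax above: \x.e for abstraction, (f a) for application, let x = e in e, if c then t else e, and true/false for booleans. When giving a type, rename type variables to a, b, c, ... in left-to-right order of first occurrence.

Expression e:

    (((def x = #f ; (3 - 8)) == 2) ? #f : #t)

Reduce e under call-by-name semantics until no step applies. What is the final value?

Answer: true

Working:
step 0: (if ((let x = false in (3 - 8)) == 2) then false else true)
step 1: [let@0.0] (if ((3 - 8) == 2) then false else true)
step 2: [delta@0.0] (if (-5 == 2) then false else true)
step 3: [delta@0] (if false then false else true)
step 4: [if@root] true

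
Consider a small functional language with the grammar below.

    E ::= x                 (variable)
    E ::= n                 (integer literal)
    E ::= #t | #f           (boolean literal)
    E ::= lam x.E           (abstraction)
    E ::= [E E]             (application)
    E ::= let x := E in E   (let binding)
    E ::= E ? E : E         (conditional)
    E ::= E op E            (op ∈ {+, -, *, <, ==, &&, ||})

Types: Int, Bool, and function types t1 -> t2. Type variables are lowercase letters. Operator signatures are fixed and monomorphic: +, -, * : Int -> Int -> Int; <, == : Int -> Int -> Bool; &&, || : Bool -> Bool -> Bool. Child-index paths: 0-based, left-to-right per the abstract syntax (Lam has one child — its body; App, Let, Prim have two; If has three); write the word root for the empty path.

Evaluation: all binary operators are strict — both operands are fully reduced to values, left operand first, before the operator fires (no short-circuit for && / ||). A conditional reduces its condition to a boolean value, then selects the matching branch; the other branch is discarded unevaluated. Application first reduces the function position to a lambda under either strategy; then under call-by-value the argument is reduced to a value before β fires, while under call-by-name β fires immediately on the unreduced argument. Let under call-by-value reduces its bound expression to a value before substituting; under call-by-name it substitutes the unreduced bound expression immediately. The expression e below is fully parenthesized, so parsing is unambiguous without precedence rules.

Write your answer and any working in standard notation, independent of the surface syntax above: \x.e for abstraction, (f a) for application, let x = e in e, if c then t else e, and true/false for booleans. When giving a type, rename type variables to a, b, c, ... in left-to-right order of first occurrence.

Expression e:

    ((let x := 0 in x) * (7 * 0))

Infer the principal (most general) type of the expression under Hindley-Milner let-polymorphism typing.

Answer: Int

Derivation:
let x : Int
x : Int
  unify Int ~ Int
  unify Int ~ Int
  unify Int ~ Int
  unify Int ~ Int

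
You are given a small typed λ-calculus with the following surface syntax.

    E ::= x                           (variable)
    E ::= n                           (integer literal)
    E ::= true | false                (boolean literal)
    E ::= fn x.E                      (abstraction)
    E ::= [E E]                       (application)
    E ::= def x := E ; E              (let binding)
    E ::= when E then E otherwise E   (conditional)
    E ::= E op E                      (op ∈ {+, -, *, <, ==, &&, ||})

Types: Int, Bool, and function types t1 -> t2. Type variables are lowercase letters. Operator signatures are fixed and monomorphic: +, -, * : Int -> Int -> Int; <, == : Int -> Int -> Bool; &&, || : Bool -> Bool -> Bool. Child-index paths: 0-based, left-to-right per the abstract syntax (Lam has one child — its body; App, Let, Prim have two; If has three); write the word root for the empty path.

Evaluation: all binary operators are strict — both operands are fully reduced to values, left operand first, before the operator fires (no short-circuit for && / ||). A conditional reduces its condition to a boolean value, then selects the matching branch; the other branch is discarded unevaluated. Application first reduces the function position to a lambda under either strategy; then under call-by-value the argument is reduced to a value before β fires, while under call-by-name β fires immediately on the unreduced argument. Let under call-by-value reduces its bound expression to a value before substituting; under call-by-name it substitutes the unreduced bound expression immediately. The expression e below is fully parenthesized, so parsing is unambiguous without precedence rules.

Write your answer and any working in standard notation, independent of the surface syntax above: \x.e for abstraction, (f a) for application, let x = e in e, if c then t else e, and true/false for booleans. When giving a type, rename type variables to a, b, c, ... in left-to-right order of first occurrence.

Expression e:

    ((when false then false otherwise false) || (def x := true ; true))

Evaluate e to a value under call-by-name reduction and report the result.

Trace:
step 0: ((if false then false else false) || (let x = true in true))
step 1: [if@0] (false || (let x = true in true))
step 2: [let@1] (false || true)
step 3: [delta@root] true

Answer: true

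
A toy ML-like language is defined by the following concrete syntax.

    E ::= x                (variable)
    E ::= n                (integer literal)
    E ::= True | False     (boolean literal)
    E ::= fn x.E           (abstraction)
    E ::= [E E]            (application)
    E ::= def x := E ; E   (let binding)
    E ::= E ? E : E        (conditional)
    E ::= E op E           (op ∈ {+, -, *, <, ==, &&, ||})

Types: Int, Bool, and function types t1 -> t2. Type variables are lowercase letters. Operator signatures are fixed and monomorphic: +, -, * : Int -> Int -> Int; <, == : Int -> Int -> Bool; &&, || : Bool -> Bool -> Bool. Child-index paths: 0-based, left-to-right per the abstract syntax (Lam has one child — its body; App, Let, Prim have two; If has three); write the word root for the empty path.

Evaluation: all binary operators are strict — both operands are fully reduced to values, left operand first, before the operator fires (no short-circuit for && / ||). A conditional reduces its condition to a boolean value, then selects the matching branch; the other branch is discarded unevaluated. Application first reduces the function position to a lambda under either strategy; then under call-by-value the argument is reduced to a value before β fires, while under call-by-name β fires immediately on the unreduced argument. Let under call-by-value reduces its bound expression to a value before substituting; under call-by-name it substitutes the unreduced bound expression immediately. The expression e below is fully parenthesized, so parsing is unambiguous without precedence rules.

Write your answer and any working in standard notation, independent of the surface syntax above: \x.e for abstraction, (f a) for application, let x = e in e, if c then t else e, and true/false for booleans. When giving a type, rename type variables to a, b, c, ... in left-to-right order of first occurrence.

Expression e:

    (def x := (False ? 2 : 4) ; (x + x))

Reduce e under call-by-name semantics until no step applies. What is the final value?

Answer: 8

Derivation:
step 0: (let x = (if false then 2 else 4) in (x + x))
step 1: [let@root] ((if false then 2 else 4) + (if false then 2 else 4))
step 2: [if@0] (4 + (if false then 2 else 4))
step 3: [if@1] (4 + 4)
step 4: [delta@root] 8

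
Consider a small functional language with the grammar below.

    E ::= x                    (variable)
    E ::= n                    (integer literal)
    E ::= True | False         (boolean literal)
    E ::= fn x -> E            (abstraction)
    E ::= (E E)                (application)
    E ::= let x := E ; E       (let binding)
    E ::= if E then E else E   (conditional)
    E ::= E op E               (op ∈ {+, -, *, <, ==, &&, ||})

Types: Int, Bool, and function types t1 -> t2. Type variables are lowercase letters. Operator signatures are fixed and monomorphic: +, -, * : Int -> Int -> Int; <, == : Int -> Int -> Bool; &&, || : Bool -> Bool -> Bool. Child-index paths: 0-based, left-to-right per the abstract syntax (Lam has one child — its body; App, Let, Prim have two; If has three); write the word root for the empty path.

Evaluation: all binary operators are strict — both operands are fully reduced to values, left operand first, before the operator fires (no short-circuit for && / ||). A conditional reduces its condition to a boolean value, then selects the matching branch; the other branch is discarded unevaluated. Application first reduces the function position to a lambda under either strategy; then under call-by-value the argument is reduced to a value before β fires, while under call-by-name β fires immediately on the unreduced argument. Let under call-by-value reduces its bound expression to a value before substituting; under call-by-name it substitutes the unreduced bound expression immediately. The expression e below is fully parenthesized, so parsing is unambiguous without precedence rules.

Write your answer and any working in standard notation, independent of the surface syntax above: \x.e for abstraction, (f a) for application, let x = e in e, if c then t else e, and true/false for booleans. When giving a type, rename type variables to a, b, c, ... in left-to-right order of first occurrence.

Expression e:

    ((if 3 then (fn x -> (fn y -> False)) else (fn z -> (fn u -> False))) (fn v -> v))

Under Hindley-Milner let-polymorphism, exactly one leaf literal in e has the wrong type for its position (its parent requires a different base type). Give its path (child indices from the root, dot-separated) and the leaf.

Working:
  unify Int ~ Bool
  FAIL: mismatch Int ~ Bool

Answer: 0.0 : 3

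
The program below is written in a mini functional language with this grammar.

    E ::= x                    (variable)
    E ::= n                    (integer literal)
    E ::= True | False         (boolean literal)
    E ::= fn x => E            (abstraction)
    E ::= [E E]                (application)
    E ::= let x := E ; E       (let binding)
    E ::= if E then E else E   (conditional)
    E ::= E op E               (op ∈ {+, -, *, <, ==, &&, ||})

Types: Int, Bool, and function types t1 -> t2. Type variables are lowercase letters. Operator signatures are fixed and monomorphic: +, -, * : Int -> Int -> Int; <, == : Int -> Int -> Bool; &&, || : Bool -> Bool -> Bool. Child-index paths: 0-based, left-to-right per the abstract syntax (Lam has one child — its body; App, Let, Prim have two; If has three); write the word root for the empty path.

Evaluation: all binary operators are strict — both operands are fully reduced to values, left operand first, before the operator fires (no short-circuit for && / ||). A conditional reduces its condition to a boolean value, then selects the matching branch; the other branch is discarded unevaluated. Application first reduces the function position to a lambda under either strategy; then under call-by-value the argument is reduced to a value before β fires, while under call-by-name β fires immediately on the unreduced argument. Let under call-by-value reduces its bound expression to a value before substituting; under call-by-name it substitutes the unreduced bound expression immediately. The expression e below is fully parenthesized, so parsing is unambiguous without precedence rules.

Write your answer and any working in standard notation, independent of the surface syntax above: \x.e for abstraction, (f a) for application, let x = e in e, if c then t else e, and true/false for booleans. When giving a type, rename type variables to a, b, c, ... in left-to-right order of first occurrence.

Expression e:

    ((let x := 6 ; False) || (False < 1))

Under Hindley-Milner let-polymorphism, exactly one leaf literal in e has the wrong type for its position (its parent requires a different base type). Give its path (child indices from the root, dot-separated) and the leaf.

Working:
let x : Int
  unify Bool ~ Bool
  unify Bool ~ Int
  FAIL: mismatch Bool ~ Int

Answer: 1.0 : false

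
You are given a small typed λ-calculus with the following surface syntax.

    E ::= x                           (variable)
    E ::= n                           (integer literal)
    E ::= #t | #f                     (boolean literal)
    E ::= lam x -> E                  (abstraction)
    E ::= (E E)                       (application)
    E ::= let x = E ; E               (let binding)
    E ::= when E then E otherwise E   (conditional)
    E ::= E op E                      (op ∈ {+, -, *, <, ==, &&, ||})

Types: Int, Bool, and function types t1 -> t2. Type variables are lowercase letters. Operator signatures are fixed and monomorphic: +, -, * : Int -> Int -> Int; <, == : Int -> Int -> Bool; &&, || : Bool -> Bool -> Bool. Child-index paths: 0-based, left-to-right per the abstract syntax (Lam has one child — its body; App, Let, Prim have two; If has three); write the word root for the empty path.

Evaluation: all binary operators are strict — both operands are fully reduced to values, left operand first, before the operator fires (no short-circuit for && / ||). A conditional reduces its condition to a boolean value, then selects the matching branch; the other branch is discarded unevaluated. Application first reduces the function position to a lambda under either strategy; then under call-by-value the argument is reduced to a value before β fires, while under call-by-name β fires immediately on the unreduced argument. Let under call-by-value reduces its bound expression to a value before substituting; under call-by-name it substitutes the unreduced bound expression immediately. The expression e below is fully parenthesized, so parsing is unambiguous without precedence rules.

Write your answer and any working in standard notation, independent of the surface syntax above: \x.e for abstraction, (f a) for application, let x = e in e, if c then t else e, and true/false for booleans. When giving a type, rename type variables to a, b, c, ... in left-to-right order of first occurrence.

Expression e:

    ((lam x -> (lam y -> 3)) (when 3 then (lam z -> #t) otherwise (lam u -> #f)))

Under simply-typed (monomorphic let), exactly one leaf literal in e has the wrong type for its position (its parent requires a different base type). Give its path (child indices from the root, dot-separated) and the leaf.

Trace:
\y._ : b -> Int
\x._ : a -> b -> Int
  unify Int ~ Bool
  FAIL: mismatch Int ~ Bool

Answer: 1.0 : 3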